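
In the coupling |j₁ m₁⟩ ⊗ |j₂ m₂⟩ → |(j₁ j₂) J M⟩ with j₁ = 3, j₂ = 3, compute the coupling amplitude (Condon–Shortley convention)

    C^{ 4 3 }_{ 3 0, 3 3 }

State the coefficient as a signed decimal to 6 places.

j₁+j₂−J=2  J+j₁−j₂=4  J−j₁+j₂=4  j₁+j₂+J+1=11
(j₁±m₁, j₂±m₂, J±M) = (3,3,6,0,7,1)
P² = 373248/11
sum k=2..2:
  [2] +1/288 = 1/288
S = 1/288
C² = P²·S² = 9/22 ; C = +0.639602

+√(9/22) = +0.639602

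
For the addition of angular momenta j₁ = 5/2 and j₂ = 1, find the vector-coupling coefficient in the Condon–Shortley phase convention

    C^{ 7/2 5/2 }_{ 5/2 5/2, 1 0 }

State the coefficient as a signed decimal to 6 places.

+0.534522

√[8·0!5!2!/8! · 5!0!1!1!6!1!] = √(28800/7)
  +(−1)^0/∏(0,0,0,1,5,1)! = 1/120  (running 1/120)
⟨..|..⟩ = √(28800/7)·(1/120) = +0.534522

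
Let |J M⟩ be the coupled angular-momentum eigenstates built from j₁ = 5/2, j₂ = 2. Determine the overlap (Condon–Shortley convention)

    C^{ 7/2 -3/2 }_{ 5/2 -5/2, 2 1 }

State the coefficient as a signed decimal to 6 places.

√[8·1!4!3!/9! · 0!5!3!1!2!5!] = √(3840/7)
  +(−1)^1/∏(1,0,4,2,0,1)! = -1/48  (running -1/48)
⟨..|..⟩ = √(3840/7)·(-1/48) = -0.487950

-0.487950  (= −√(5/21))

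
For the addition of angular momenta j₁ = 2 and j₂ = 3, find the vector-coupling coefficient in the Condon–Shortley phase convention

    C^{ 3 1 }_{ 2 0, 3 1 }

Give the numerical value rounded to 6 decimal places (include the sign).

triangle: 2!·2!·4!/9! = 96/362880
(j±m)!: 2!·2!·4!·2!·4!·2! = 9216
prefactor² = (2J+1)·Δ·N² = 256/15
  k=0: +1/(0!·2!·2!·4!·0!·0!) = 1/96
  k=1: −1/(1!·1!·1!·3!·1!·1!) = -1/6
  k=2: +1/(2!·0!·0!·2!·2!·2!) = 1/16
Σ = -3/32  ⇒  CG² = 256/15·(-3/32)² = 3/20
CG = −√(3/20) = -0.387298

−√(3/20) = -0.387298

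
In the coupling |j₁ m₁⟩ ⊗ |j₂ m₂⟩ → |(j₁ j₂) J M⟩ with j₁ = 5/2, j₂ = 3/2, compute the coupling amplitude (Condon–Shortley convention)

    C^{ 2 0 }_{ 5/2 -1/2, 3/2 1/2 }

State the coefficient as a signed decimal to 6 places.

−√(1/14) = -0.267261

√[5·2!3!1!/7! · 2!3!2!1!2!2!] = √(8/7)
  +(−1)^1/∏(1,1,2,1,1,0)! = -1/2  (running -1/2)
  +(−1)^2/∏(2,0,1,0,2,1)! = 1/4  (running -1/4)
⟨..|..⟩ = √(8/7)·(-1/4) = -0.267261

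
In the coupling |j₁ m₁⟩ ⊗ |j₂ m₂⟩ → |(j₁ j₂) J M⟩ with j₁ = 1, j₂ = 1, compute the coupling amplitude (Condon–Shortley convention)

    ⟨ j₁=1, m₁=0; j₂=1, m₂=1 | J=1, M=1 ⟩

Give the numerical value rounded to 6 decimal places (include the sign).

j₁+j₂−J=1  J+j₁−j₂=1  J−j₁+j₂=1  j₁+j₂+J+1=4
(j₁±m₁, j₂±m₂, J±M) = (1,1,2,0,2,0)
P² = 1/2
sum k=1..1:
  [1] −1/1 = -1
S = -1
C² = P²·S² = 1/2 ; C = -0.707107

-0.707107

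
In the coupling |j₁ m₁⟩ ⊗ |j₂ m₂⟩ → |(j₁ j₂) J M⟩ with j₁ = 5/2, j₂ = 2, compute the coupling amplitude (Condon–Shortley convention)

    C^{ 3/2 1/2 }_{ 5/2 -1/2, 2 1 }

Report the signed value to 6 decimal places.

√[4·3!2!1!/7! · 2!3!3!1!2!1!] = √(48/35)
  +(−1)^2/∏(2,1,1,1,1,0)! = 1/2  (running 1/2)
  +(−1)^3/∏(3,0,0,0,2,1)! = -1/12  (running 5/12)
⟨..|..⟩ = √(48/35)·(5/12) = +0.487950

+0.487950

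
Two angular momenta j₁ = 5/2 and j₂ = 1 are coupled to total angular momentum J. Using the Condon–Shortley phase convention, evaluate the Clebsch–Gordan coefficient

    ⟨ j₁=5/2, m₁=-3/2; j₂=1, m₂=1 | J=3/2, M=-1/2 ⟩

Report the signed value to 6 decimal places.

j₁+j₂−J=2  J+j₁−j₂=3  J−j₁+j₂=0  j₁+j₂+J+1=6
(j₁±m₁, j₂±m₂, J±M) = (1,4,2,0,1,2)
P² = 32/5
sum k=2..2:
  [2] +1/4 = 1/4
S = 1/4
C² = P²·S² = 2/5 ; C = +0.632456

+0.632456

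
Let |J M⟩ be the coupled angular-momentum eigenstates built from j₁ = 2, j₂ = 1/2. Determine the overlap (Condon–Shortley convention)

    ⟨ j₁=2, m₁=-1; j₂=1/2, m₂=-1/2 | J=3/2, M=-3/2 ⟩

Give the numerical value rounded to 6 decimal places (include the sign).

+0.447214  (= +√(1/5))

j₁+j₂−J=1  J+j₁−j₂=3  J−j₁+j₂=0  j₁+j₂+J+1=5
(j₁±m₁, j₂±m₂, J±M) = (1,3,0,1,0,3)
P² = 36/5
sum k=0..0:
  [0] +1/6 = 1/6
S = 1/6
C² = P²·S² = 1/5 ; C = +0.447214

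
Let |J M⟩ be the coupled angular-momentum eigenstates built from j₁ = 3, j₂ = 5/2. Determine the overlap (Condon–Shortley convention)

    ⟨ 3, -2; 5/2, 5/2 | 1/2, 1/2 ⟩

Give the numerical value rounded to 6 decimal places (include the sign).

−√(1/21) = -0.218218

√[2·5!1!0!/7! · 1!5!5!0!1!0!] = √(4800/7)
  +(−1)^5/∏(5,0,0,0,1,0)! = -1/120  (running -1/120)
⟨..|..⟩ = √(4800/7)·(-1/120) = -0.218218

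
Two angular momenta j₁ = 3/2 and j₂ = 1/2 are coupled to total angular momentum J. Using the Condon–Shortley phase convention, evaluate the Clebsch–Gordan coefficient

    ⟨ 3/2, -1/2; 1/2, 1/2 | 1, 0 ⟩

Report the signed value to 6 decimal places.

triangle: 1!*2!*0!/4! = 2/24
(j±m)!: 1!*2!*1!*0!*1!*1! = 2
prefactor² = (2J+1)*Δ*N² = 1/2
  k=1: −1/(1!*0!*1!*0!*1!*0!) = -1
Σ = -1  ⇒  CG² = 1/2*(-1)² = 1/2
CG = −√(1/2) = -0.707107

-0.707107  (= −√(1/2))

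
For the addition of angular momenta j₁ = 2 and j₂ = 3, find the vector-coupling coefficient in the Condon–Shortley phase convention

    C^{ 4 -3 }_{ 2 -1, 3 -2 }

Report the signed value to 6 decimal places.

√[9·1!3!5!/10! · 1!3!1!5!1!7!] = √(6480)
  +(−1)^0/∏(0,1,3,1,0,4)! = 1/144  (running 1/144)
  +(−1)^1/∏(1,0,2,0,1,5)! = -1/240  (running 1/360)
⟨..|..⟩ = √(6480)·(1/360) = +0.223607

+√(1/20) = +0.223607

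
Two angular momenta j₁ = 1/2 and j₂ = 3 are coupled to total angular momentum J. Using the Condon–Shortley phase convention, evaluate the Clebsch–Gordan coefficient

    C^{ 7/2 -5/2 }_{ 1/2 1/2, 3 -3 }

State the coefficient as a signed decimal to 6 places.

j₁+j₂−J=0  J+j₁−j₂=1  J−j₁+j₂=6  j₁+j₂+J+1=8
(j₁±m₁, j₂±m₂, J±M) = (1,0,0,6,1,6)
P² = 518400/7
sum k=0..0:
  [0] +1/720 = 1/720
S = 1/720
C² = P²·S² = 1/7 ; C = +0.377964

+0.377964  (= +√(1/7))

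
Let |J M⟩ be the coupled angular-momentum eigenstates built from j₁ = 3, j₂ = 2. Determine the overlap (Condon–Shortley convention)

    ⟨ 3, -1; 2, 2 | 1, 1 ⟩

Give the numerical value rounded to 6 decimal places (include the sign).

+0.169031  (= +√(1/35))

triangle: 4!×2!×0!/7! = 48/5040
(j±m)!: 2!×4!×4!×0!×2!×0! = 2304
prefactor² = (2J+1)×Δ×N² = 2304/35
  k=4: +1/(4!×0!×0!×0!×2!×0!) = 1/48
Σ = 1/48  ⇒  CG² = 2304/35×1/48² = 1/35
CG = +√(1/35) = +0.169031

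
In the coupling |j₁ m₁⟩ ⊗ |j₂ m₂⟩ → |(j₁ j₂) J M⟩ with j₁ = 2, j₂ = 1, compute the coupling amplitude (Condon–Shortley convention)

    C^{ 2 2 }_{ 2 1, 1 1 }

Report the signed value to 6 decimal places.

-0.577350  (= −√(1/3))

triangle: 1!×3!×1!/6! = 6/720
(j±m)!: 3!×1!×2!×0!×4!×0! = 288
prefactor² = (2J+1)×Δ×N² = 12
  k=1: −1/(1!×0!×0!×1!×3!×0!) = -1/6
Σ = -1/6  ⇒  CG² = 12×(-1/6)² = 1/3
CG = −√(1/3) = -0.577350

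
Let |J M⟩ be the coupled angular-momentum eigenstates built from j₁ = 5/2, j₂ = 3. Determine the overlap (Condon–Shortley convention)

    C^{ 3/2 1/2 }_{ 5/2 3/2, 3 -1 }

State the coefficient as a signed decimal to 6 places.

−√(7/30) = -0.483046

√[4·4!1!2!/8! · 4!1!2!4!2!1!] = √(384/35)
  +(−1)^0/∏(0,4,1,2,0,0)! = 1/48  (running 1/48)
  +(−1)^1/∏(1,3,0,1,1,1)! = -1/6  (running -7/48)
⟨..|..⟩ = √(384/35)·(-7/48) = -0.483046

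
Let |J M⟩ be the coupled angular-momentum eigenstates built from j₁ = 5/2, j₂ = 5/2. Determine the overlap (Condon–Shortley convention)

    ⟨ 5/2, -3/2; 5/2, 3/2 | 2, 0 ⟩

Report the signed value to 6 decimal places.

√[5·3!2!2!/8! · 1!4!4!1!2!2!] = √(48/7)
  +(−1)^2/∏(2,1,2,2,0,0)! = 1/8  (running 1/8)
  +(−1)^3/∏(3,0,1,1,1,1)! = -1/6  (running -1/24)
⟨..|..⟩ = √(48/7)·(-1/24) = -0.109109

-0.109109  (= −√(1/84))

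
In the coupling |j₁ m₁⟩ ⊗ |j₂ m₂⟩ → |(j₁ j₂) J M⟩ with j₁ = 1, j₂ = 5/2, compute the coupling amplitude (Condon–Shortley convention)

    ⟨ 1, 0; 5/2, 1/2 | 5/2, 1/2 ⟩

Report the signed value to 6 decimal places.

j₁+j₂−J=1  J+j₁−j₂=1  J−j₁+j₂=4  j₁+j₂+J+1=7
(j₁±m₁, j₂±m₂, J±M) = (1,1,3,2,3,2)
P² = 144/35
sum k=0..1:
  [0] +1/6 = 1/6
  [1] −1/4 = -1/4
S = -1/12
C² = P²·S² = 1/35 ; C = -0.169031

−√(1/35) = -0.169031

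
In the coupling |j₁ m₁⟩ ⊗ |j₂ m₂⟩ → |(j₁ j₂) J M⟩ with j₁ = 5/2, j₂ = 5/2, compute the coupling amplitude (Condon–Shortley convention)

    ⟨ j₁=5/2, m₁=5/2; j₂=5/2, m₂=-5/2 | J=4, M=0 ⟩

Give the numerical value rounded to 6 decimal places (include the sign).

j₁+j₂−J=1  J+j₁−j₂=4  J−j₁+j₂=4  j₁+j₂+J+1=10
(j₁±m₁, j₂±m₂, J±M) = (5,0,0,5,4,4)
P² = 82944/7
sum k=0..0:
  [0] +1/576 = 1/576
S = 1/576
C² = P²·S² = 1/28 ; C = +0.188982

+√(1/28) ≈ +0.188982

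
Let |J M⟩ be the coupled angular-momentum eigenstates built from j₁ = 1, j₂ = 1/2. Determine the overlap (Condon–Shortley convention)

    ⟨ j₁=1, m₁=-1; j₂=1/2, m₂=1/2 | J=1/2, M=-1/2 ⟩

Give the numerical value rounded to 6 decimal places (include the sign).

√[2·1!1!0!/3! · 0!2!1!0!0!1!] = √(2/3)
  +(−1)^1/∏(1,0,1,0,0,0)! = -1  (running -1)
⟨..|..⟩ = √(2/3)·(-1) = -0.816497

−√(2/3) = -0.816497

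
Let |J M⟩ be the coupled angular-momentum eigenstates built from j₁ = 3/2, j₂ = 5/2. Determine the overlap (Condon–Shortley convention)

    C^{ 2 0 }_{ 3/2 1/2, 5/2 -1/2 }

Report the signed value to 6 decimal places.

-0.267261

√[5·2!1!3!/7! · 2!1!2!3!2!2!] = √(8/7)
  +(−1)^0/∏(0,2,1,2,0,1)! = 1/4  (running 1/4)
  +(−1)^1/∏(1,1,0,1,1,2)! = -1/2  (running -1/4)
⟨..|..⟩ = √(8/7)·(-1/4) = -0.267261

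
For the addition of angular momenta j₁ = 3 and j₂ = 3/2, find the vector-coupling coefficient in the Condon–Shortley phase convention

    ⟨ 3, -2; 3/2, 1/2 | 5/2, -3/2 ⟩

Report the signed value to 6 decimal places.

+√(1/14) ≈ +0.267261

√[6·2!4!1!/8! · 1!5!2!1!1!4!] = √(288/7)
  +(−1)^1/∏(1,1,4,1,0,0)! = -1/24  (running -1/24)
  +(−1)^2/∏(2,0,3,0,1,1)! = 1/12  (running 1/24)
⟨..|..⟩ = √(288/7)·(1/24) = +0.267261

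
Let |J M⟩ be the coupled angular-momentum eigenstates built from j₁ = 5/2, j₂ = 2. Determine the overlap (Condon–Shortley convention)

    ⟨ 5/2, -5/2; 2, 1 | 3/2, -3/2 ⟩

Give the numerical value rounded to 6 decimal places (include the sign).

-0.534522  (= −√(2/7))

triangle: 3!·2!·1!/7! = 12/5040
(j±m)!: 0!·5!·3!·1!·0!·3! = 4320
prefactor² = (2J+1)·Δ·N² = 288/7
  k=3: −1/(3!·0!·2!·0!·0!·1!) = -1/12
Σ = -1/12  ⇒  CG² = 288/7·(-1/12)² = 2/7
CG = −√(2/7) = -0.534522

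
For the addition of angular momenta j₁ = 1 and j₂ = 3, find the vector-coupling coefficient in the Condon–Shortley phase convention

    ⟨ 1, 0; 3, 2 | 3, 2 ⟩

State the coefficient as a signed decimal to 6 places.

−√(1/3) ≈ -0.577350

√[7·1!1!5!/8! · 1!1!5!1!5!1!] = √(300)
  +(−1)^0/∏(0,1,1,5,0,0)! = 1/120  (running 1/120)
  +(−1)^1/∏(1,0,0,4,1,1)! = -1/24  (running -1/30)
⟨..|..⟩ = √(300)·(-1/30) = -0.577350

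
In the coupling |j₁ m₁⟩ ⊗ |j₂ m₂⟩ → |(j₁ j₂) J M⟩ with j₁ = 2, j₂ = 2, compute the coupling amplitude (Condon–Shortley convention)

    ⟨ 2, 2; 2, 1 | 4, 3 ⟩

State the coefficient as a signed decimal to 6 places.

j₁+j₂−J=0  J+j₁−j₂=4  J−j₁+j₂=4  j₁+j₂+J+1=9
(j₁±m₁, j₂±m₂, J±M) = (4,0,3,1,7,1)
P² = 10368
sum k=0..0:
  [0] +1/144 = 1/144
S = 1/144
C² = P²·S² = 1/2 ; C = +0.707107

+√(1/2) = +0.707107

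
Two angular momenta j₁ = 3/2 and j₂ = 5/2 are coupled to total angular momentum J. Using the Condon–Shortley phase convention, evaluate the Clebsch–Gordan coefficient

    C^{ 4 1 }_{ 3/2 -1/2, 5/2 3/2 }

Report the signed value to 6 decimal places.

triangle: 0!×3!×5!/9! = 720/362880
(j±m)!: 1!×2!×4!×1!×5!×3! = 34560
prefactor² = (2J+1)×Δ×N² = 4320/7
  k=0: +1/(0!×0!×2!×4!×1!×1!) = 1/48
Σ = 1/48  ⇒  CG² = 4320/7×1/48² = 15/56
CG = +√(15/56) = +0.517549

+0.517549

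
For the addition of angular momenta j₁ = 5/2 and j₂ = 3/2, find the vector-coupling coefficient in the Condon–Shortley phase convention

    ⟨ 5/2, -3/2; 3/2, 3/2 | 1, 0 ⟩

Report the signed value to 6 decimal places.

−√(1/5) = -0.447214

triangle: 3!×2!×0!/6! = 12/720
(j±m)!: 1!×4!×3!×0!×1!×1! = 144
prefactor² = (2J+1)×Δ×N² = 36/5
  k=3: −1/(3!×0!×1!×0!×1!×0!) = -1/6
Σ = -1/6  ⇒  CG² = 36/5×(-1/6)² = 1/5
CG = −√(1/5) = -0.447214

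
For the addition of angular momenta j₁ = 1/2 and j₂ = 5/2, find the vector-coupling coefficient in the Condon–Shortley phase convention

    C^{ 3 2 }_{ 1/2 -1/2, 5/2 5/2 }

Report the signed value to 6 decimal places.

j₁+j₂−J=0  J+j₁−j₂=1  J−j₁+j₂=5  j₁+j₂+J+1=7
(j₁±m₁, j₂±m₂, J±M) = (0,1,5,0,5,1)
P² = 2400
sum k=0..0:
  [0] +1/120 = 1/120
S = 1/120
C² = P²·S² = 1/6 ; C = +0.408248

+0.408248  (= +√(1/6))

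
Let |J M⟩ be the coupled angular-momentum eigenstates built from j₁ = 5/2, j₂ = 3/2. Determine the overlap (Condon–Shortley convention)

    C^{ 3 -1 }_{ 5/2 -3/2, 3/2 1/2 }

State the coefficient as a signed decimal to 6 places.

-0.639010

√[7·1!4!2!/8! · 1!4!2!1!2!4!] = √(96/5)
  +(−1)^0/∏(0,1,4,2,0,0)! = 1/48  (running 1/48)
  +(−1)^1/∏(1,0,3,1,1,1)! = -1/6  (running -7/48)
⟨..|..⟩ = √(96/5)·(-7/48) = -0.639010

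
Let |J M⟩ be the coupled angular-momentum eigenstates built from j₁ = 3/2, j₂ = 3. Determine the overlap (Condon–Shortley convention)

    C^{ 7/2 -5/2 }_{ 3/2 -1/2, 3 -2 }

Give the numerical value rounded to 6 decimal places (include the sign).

+0.377964

j₁+j₂−J=1  J+j₁−j₂=2  J−j₁+j₂=5  j₁+j₂+J+1=9
(j₁±m₁, j₂±m₂, J±M) = (1,2,1,5,1,6)
P² = 6400/7
sum k=0..1:
  [0] +1/48 = 1/48
  [1] −1/120 = -1/120
S = 1/80
C² = P²·S² = 1/7 ; C = +0.377964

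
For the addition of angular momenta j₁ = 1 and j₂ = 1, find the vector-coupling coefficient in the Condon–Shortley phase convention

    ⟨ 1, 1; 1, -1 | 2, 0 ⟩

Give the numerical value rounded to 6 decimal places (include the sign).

triangle: 0!·2!·2!/5! = 4/120
(j±m)!: 2!·0!·0!·2!·2!·2! = 16
prefactor² = (2J+1)·Δ·N² = 8/3
  k=0: +1/(0!·0!·0!·0!·2!·2!) = 1/4
Σ = 1/4  ⇒  CG² = 8/3·1/4² = 1/6
CG = +√(1/6) = +0.408248

+0.408248  (= +√(1/6))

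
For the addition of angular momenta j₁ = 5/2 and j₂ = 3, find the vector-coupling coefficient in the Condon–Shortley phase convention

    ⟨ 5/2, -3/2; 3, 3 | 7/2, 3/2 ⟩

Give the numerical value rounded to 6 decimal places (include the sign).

+0.534522

triangle: 2!×3!×4!/10! = 288/3628800
(j±m)!: 1!×4!×6!×0!×5!×2! = 4147200
prefactor² = (2J+1)×Δ×N² = 18432/7
  k=2: +1/(2!×0!×2!×4!×1!×0!) = 1/96
Σ = 1/96  ⇒  CG² = 18432/7×1/96² = 2/7
CG = +√(2/7) = +0.534522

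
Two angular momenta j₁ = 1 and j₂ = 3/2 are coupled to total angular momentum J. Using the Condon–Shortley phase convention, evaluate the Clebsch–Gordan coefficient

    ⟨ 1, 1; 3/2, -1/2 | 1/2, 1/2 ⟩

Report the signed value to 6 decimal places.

+√(1/6) = +0.408248

triangle: 2!*0!*1!/4! = 2/24
(j±m)!: 2!*0!*1!*2!*1!*0! = 4
prefactor² = (2J+1)*Δ*N² = 2/3
  k=0: +1/(0!*2!*0!*1!*0!*0!) = 1/2
Σ = 1/2  ⇒  CG² = 2/3*1/2² = 1/6
CG = +√(1/6) = +0.408248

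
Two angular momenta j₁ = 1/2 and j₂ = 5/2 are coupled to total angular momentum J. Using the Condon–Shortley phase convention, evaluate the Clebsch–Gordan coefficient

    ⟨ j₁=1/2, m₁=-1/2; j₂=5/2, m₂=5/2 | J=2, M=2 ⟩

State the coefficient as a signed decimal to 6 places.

−√(5/6) ≈ -0.912871

√[5·1!0!4!/6! · 0!1!5!0!4!0!] = √(480)
  +(−1)^1/∏(1,0,0,4,0,0)! = -1/24  (running -1/24)
⟨..|..⟩ = √(480)·(-1/24) = -0.912871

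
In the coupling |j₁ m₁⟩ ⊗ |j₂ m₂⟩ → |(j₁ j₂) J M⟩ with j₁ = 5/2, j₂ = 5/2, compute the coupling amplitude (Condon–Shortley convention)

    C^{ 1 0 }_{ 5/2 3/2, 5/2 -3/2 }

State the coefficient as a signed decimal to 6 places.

-0.358569

triangle: 4!×1!×1!/7! = 24/5040
(j±m)!: 4!×1!×1!×4!×1!×1! = 576
prefactor² = (2J+1)×Δ×N² = 288/35
  k=0: +1/(0!×4!×1!×1!×0!×0!) = 1/24
  k=1: −1/(1!×3!×0!×0!×1!×1!) = -1/6
Σ = -1/8  ⇒  CG² = 288/35×(-1/8)² = 9/70
CG = −√(9/70) = -0.358569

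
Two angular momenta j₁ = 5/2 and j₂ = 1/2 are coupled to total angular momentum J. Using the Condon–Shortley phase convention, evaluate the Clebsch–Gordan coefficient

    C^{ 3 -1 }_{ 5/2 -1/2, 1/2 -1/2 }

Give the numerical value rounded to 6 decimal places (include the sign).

√[7·0!5!1!/7! · 2!3!0!1!2!4!] = √(96)
  +(−1)^0/∏(0,0,3,0,2,1)! = 1/12  (running 1/12)
⟨..|..⟩ = √(96)·(1/12) = +0.816497

+√(2/3) = +0.816497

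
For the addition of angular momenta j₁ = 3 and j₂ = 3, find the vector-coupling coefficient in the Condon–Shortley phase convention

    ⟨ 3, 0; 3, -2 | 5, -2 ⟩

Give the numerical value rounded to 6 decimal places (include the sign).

triangle: 1!·5!·5!/12! = 14400/479001600
(j±m)!: 3!·3!·1!·5!·3!·7! = 130636800
prefactor² = (2J+1)·Δ·N² = 43200
  k=0: +1/(0!·1!·3!·1!·2!·4!) = 1/288
  k=1: −1/(1!·0!·2!·0!·3!·5!) = -1/1440
Σ = 1/360  ⇒  CG² = 43200·1/360² = 1/3
CG = +√(1/3) = +0.577350

+√(1/3) ≈ +0.577350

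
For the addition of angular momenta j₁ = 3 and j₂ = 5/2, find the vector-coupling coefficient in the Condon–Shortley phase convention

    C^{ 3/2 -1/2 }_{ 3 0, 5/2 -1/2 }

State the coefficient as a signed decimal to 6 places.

triangle: 4!×2!×1!/8! = 48/40320
(j±m)!: 3!×3!×2!×3!×1!×2! = 864
prefactor² = (2J+1)×Δ×N² = 144/35
  k=1: −1/(1!×3!×2!×1!×0!×0!) = -1/12
  k=2: +1/(2!×2!×1!×0!×1!×1!) = 1/4
Σ = 1/6  ⇒  CG² = 144/35×1/6² = 4/35
CG = +√(4/35) = +0.338062

+0.338062  (= +√(4/35))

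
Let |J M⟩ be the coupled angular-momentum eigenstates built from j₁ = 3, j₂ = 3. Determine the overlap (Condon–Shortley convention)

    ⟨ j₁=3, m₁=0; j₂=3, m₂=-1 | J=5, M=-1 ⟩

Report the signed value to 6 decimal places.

√[11·1!5!5!/12! · 3!3!2!4!4!6!] = √(69120/7)
  +(−1)^0/∏(0,1,3,2,2,3)! = 1/144  (running 1/144)
  +(−1)^1/∏(1,0,2,1,3,4)! = -1/288  (running 1/288)
⟨..|..⟩ = √(69120/7)·(1/288) = +0.345033

+0.345033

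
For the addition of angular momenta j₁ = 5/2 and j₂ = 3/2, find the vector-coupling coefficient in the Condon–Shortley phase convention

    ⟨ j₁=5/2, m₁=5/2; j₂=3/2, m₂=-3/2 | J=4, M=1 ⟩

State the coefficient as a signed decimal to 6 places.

+√(1/56) = +0.133631

j₁+j₂−J=0  J+j₁−j₂=5  J−j₁+j₂=3  j₁+j₂+J+1=9
(j₁±m₁, j₂±m₂, J±M) = (5,0,0,3,5,3)
P² = 64800/7
sum k=0..0:
  [0] +1/720 = 1/720
S = 1/720
C² = P²·S² = 1/56 ; C = +0.133631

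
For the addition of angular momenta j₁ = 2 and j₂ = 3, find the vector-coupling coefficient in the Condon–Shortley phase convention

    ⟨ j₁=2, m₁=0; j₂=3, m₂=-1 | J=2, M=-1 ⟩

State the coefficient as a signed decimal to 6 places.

√[5·3!1!3!/8! · 2!2!2!4!1!3!] = √(36/7)
  +(−1)^1/∏(1,2,1,1,0,2)! = -1/4  (running -1/4)
  +(−1)^2/∏(2,1,0,0,1,3)! = 1/12  (running -1/6)
⟨..|..⟩ = √(36/7)·(-1/6) = -0.377964

−√(1/7) = -0.377964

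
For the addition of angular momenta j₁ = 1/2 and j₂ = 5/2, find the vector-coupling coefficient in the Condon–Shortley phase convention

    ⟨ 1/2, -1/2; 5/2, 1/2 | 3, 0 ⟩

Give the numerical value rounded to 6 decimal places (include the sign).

+√(1/2) ≈ +0.707107

j₁+j₂−J=0  J+j₁−j₂=1  J−j₁+j₂=5  j₁+j₂+J+1=7
(j₁±m₁, j₂±m₂, J±M) = (0,1,3,2,3,3)
P² = 72
sum k=0..0:
  [0] +1/12 = 1/12
S = 1/12
C² = P²·S² = 1/2 ; C = +0.707107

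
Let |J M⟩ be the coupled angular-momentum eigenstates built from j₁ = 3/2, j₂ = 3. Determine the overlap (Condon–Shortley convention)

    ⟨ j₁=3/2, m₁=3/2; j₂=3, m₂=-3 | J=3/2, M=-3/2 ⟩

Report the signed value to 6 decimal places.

+√(4/7) = +0.755929

triangle: 3!*0!*3!/7! = 36/5040
(j±m)!: 3!*0!*0!*6!*0!*3! = 25920
prefactor² = (2J+1)*Δ*N² = 5184/7
  k=0: +1/(0!*3!*0!*0!*0!*3!) = 1/36
Σ = 1/36  ⇒  CG² = 5184/7*1/36² = 4/7
CG = +√(4/7) = +0.755929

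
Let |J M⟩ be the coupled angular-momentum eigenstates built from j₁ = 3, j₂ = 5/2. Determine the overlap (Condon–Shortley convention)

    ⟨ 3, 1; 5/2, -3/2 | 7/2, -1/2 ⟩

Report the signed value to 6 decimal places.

+√(8/63) ≈ +0.356348

j₁+j₂−J=2  J+j₁−j₂=4  J−j₁+j₂=3  j₁+j₂+J+1=10
(j₁±m₁, j₂±m₂, J±M) = (4,2,1,4,3,4)
P² = 18432/175
sum k=0..1:
  [0] +1/16 = 1/16
  [1] −1/36 = -1/36
S = 5/144
C² = P²·S² = 8/63 ; C = +0.356348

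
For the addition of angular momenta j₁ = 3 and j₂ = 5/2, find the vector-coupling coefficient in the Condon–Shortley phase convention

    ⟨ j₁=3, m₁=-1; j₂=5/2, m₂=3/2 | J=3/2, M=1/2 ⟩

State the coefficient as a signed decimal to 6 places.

√[4·4!2!1!/8! · 2!4!4!1!2!1!] = √(384/35)
  +(−1)^3/∏(3,1,1,1,1,0)! = -1/6  (running -1/6)
  +(−1)^4/∏(4,0,0,0,2,1)! = 1/48  (running -7/48)
⟨..|..⟩ = √(384/35)·(-7/48) = -0.483046

-0.483046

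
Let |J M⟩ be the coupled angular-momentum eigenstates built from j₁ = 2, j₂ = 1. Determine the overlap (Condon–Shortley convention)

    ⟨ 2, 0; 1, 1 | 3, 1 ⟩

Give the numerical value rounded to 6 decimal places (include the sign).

+0.632456

√[7·0!4!2!/7! · 2!2!2!0!4!2!] = √(128/5)
  +(−1)^0/∏(0,0,2,2,2,0)! = 1/8  (running 1/8)
⟨..|..⟩ = √(128/5)·(1/8) = +0.632456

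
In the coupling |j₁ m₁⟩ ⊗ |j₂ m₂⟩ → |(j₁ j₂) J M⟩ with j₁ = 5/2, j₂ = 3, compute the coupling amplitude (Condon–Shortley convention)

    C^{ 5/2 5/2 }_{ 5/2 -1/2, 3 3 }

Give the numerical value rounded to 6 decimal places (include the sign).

j₁+j₂−J=3  J+j₁−j₂=2  J−j₁+j₂=3  j₁+j₂+J+1=9
(j₁±m₁, j₂±m₂, J±M) = (2,3,6,0,5,0)
P² = 8640/7
sum k=3..3:
  [3] −1/72 = -1/72
S = -1/72
C² = P²·S² = 5/21 ; C = -0.487950

−√(5/21) ≈ -0.487950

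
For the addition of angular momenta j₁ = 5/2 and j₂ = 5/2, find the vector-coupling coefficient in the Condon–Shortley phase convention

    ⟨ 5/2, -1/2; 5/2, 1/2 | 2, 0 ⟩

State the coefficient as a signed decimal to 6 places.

+√(4/21) = +0.436436

√[5·3!2!2!/8! · 2!3!3!2!2!2!] = √(12/7)
  +(−1)^1/∏(1,2,2,2,0,0)! = -1/8  (running -1/8)
  +(−1)^2/∏(2,1,1,1,1,1)! = 1/2  (running 3/8)
  +(−1)^3/∏(3,0,0,0,2,2)! = -1/24  (running 1/3)
⟨..|..⟩ = √(12/7)·(1/3) = +0.436436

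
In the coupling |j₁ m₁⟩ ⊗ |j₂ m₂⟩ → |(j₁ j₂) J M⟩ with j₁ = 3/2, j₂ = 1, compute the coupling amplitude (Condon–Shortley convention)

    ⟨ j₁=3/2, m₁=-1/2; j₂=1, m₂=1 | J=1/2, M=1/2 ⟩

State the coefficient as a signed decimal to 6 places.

√[2·2!1!0!/4! · 1!2!2!0!1!0!] = √(2/3)
  +(−1)^2/∏(2,0,0,0,1,0)! = 1/2  (running 1/2)
⟨..|..⟩ = √(2/3)·(1/2) = +0.408248

+√(1/6) ≈ +0.408248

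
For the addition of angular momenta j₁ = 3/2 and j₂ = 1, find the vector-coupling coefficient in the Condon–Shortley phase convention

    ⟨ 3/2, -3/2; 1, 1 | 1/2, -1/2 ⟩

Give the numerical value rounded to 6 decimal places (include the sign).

triangle: 2!×1!×0!/4! = 2/24
(j±m)!: 0!×3!×2!×0!×0!×1! = 12
prefactor² = (2J+1)×Δ×N² = 2
  k=2: +1/(2!×0!×1!×0!×0!×0!) = 1/2
Σ = 1/2  ⇒  CG² = 2×1/2² = 1/2
CG = +√(1/2) = +0.707107

+0.707107  (= +√(1/2))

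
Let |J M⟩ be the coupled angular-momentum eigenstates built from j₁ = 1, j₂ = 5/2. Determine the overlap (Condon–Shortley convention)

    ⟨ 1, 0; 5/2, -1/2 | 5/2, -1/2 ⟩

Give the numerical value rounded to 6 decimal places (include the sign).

+√(1/35) = +0.169031

triangle: 1!×1!×4!/7! = 24/5040
(j±m)!: 1!×1!×2!×3!×2!×3! = 144
prefactor² = (2J+1)×Δ×N² = 144/35
  k=0: +1/(0!×1!×1!×2!×0!×2!) = 1/4
  k=1: −1/(1!×0!×0!×1!×1!×3!) = -1/6
Σ = 1/12  ⇒  CG² = 144/35×1/12² = 1/35
CG = +√(1/35) = +0.169031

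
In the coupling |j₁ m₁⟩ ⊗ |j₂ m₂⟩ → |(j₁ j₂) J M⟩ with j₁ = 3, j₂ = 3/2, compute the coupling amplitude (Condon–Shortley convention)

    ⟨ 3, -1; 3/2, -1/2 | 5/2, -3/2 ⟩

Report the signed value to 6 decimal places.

j₁+j₂−J=2  J+j₁−j₂=4  J−j₁+j₂=1  j₁+j₂+J+1=8
(j₁±m₁, j₂±m₂, J±M) = (2,4,1,2,1,4)
P² = 576/35
sum k=0..1:
  [0] +1/48 = 1/48
  [1] −1/6 = -1/6
S = -7/48
C² = P²·S² = 7/20 ; C = -0.591608

-0.591608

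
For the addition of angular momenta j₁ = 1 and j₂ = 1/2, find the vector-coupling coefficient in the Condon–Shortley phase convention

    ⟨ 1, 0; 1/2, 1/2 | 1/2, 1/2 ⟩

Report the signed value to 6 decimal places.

j₁+j₂−J=1  J+j₁−j₂=1  J−j₁+j₂=0  j₁+j₂+J+1=3
(j₁±m₁, j₂±m₂, J±M) = (1,1,1,0,1,0)
P² = 1/3
sum k=1..1:
  [1] −1/1 = -1
S = -1
C² = P²·S² = 1/3 ; C = -0.577350

-0.577350  (= −√(1/3))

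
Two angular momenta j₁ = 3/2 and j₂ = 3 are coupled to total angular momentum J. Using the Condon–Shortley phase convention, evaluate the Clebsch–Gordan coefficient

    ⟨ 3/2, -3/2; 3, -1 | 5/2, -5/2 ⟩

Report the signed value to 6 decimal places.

j₁+j₂−J=2  J+j₁−j₂=1  J−j₁+j₂=4  j₁+j₂+J+1=8
(j₁±m₁, j₂±m₂, J±M) = (0,3,2,4,0,5)
P² = 1728/7
sum k=2..2:
  [2] +1/48 = 1/48
S = 1/48
C² = P²·S² = 3/28 ; C = +0.327327

+√(3/28) ≈ +0.327327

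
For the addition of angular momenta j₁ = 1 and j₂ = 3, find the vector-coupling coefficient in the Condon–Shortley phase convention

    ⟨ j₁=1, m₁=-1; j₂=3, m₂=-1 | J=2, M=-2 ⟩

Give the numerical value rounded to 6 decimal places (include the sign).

+0.218218

triangle: 2!·0!·4!/7! = 48/5040
(j±m)!: 0!·2!·2!·4!·0!·4! = 2304
prefactor² = (2J+1)·Δ·N² = 768/7
  k=2: +1/(2!·0!·0!·0!·0!·4!) = 1/48
Σ = 1/48  ⇒  CG² = 768/7·1/48² = 1/21
CG = +√(1/21) = +0.218218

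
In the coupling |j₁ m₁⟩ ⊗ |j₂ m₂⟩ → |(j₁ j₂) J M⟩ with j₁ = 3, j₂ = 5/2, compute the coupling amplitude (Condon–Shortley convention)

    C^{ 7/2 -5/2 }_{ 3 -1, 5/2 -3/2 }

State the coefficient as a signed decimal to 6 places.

triangle: 2!*4!*3!/10! = 288/3628800
(j±m)!: 2!*4!*1!*4!*1!*6! = 829440
prefactor² = (2J+1)*Δ*N² = 18432/35
  k=0: +1/(0!*2!*4!*1!*0!*2!) = 1/96
  k=1: −1/(1!*1!*3!*0!*1!*3!) = -1/36
Σ = -5/288  ⇒  CG² = 18432/35*(-5/288)² = 10/63
CG = −√(10/63) = -0.398410

−√(10/63) ≈ -0.398410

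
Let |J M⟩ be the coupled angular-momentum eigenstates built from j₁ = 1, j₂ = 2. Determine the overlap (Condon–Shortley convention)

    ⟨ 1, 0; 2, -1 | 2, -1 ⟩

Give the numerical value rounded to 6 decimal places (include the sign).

+0.408248

√[5·1!1!3!/6! · 1!1!1!3!1!3!] = √(3/2)
  +(−1)^0/∏(0,1,1,1,0,2)! = 1/2  (running 1/2)
  +(−1)^1/∏(1,0,0,0,1,3)! = -1/6  (running 1/3)
⟨..|..⟩ = √(3/2)·(1/3) = +0.408248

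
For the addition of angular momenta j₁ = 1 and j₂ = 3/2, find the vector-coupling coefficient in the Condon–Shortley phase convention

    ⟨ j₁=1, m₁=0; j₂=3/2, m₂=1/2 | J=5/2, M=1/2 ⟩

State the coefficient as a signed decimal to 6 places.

+√(3/5) ≈ +0.774597

triangle: 0!·2!·3!/6! = 12/720
(j±m)!: 1!·1!·2!·1!·3!·2! = 24
prefactor² = (2J+1)·Δ·N² = 12/5
  k=0: +1/(0!·0!·1!·2!·1!·1!) = 1/2
Σ = 1/2  ⇒  CG² = 12/5·1/2² = 3/5
CG = +√(3/5) = +0.774597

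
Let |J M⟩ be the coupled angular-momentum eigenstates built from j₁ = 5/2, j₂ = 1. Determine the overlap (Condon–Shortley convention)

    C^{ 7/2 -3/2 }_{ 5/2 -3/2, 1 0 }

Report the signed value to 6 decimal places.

+0.690066

triangle: 0!×5!×2!/8! = 240/40320
(j±m)!: 1!×4!×1!×1!×2!×5! = 5760
prefactor² = (2J+1)×Δ×N² = 1920/7
  k=0: +1/(0!×0!×4!×1!×1!×1!) = 1/24
Σ = 1/24  ⇒  CG² = 1920/7×1/24² = 10/21
CG = +√(10/21) = +0.690066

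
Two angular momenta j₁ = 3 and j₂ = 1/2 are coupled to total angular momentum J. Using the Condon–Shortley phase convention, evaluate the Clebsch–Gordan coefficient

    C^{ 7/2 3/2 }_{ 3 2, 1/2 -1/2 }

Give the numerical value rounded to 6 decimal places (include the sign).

√[8·0!6!1!/8! · 5!1!0!1!5!2!] = √(28800/7)
  +(−1)^0/∏(0,0,1,0,5,1)! = 1/120  (running 1/120)
⟨..|..⟩ = √(28800/7)·(1/120) = +0.534522

+0.534522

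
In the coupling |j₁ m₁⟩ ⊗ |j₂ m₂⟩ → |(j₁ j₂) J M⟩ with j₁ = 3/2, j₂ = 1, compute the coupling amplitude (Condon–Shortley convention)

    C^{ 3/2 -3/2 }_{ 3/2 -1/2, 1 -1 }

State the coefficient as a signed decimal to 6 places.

+√(2/5) = +0.632456

j₁+j₂−J=1  J+j₁−j₂=2  J−j₁+j₂=1  j₁+j₂+J+1=5
(j₁±m₁, j₂±m₂, J±M) = (1,2,0,2,0,3)
P² = 8/5
sum k=0..0:
  [0] +1/2 = 1/2
S = 1/2
C² = P²·S² = 2/5 ; C = +0.632456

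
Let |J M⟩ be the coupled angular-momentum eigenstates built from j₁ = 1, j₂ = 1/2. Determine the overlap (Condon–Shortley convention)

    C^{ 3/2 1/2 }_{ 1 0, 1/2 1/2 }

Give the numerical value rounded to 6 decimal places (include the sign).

+√(2/3) ≈ +0.816497

triangle: 0!*2!*1!/4! = 2/24
(j±m)!: 1!*1!*1!*0!*2!*1! = 2
prefactor² = (2J+1)*Δ*N² = 2/3
  k=0: +1/(0!*0!*1!*1!*1!*0!) = 1
Σ = 1  ⇒  CG² = 2/3*1² = 2/3
CG = +√(2/3) = +0.816497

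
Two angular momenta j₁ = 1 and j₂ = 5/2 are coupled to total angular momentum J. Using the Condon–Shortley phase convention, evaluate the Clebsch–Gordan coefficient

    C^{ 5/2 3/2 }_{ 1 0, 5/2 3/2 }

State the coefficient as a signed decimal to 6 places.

-0.507093  (= −√(9/35))

j₁+j₂−J=1  J+j₁−j₂=1  J−j₁+j₂=4  j₁+j₂+J+1=7
(j₁±m₁, j₂±m₂, J±M) = (1,1,4,1,4,1)
P² = 576/35
sum k=0..1:
  [0] +1/24 = 1/24
  [1] −1/6 = -1/6
S = -1/8
C² = P²·S² = 9/35 ; C = -0.507093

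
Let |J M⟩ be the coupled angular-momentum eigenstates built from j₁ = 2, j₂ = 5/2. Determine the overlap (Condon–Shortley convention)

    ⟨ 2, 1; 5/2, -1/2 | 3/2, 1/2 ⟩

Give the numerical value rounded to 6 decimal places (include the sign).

−√(5/21) = -0.487950

j₁+j₂−J=3  J+j₁−j₂=1  J−j₁+j₂=2  j₁+j₂+J+1=7
(j₁±m₁, j₂±m₂, J±M) = (3,1,2,3,2,1)
P² = 48/35
sum k=0..1:
  [0] +1/12 = 1/12
  [1] −1/2 = -1/2
S = -5/12
C² = P²·S² = 5/21 ; C = -0.487950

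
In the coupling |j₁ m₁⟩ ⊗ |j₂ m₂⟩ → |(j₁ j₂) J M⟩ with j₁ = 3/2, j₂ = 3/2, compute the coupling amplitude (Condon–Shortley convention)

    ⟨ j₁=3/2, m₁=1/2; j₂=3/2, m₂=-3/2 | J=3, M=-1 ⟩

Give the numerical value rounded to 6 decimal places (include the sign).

j₁+j₂−J=0  J+j₁−j₂=3  J−j₁+j₂=3  j₁+j₂+J+1=7
(j₁±m₁, j₂±m₂, J±M) = (2,1,0,3,2,4)
P² = 144/5
sum k=0..0:
  [0] +1/12 = 1/12
S = 1/12
C² = P²·S² = 1/5 ; C = +0.447214

+√(1/5) ≈ +0.447214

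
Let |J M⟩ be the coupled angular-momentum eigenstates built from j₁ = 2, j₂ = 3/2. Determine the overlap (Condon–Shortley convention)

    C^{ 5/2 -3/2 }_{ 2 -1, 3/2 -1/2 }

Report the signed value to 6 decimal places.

triangle: 1!*3!*2!/7! = 12/5040
(j±m)!: 1!*3!*1!*2!*1!*4! = 288
prefactor² = (2J+1)*Δ*N² = 144/35
  k=0: +1/(0!*1!*3!*1!*0!*1!) = 1/6
  k=1: −1/(1!*0!*2!*0!*1!*2!) = -1/4
Σ = -1/12  ⇒  CG² = 144/35*(-1/12)² = 1/35
CG = −√(1/35) = -0.169031

-0.169031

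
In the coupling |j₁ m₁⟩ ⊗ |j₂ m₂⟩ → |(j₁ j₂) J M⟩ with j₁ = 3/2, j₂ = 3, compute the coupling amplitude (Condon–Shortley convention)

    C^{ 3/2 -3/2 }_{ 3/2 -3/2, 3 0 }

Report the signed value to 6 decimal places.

√[4·3!0!3!/7! · 0!3!3!3!0!3!] = √(1296/35)
  +(−1)^3/∏(3,0,0,0,0,3)! = -1/36  (running -1/36)
⟨..|..⟩ = √(1296/35)·(-1/36) = -0.169031

−√(1/35) ≈ -0.169031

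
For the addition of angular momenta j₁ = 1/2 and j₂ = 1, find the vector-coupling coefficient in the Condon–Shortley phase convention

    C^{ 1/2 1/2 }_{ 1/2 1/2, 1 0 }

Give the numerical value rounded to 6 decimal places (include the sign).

+0.577350

triangle: 1!·0!·1!/3! = 1/6
(j±m)!: 1!·0!·1!·1!·1!·0! = 1
prefactor² = (2J+1)·Δ·N² = 1/3
  k=0: +1/(0!·1!·0!·1!·0!·0!) = 1
Σ = 1  ⇒  CG² = 1/3·1² = 1/3
CG = +√(1/3) = +0.577350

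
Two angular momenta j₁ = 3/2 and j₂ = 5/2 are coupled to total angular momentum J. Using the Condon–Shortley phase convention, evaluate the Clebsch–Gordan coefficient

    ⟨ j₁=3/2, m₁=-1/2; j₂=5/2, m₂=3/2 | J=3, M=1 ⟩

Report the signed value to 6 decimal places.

triangle: 1!*2!*4!/8! = 48/40320
(j±m)!: 1!*2!*4!*1!*4!*2! = 2304
prefactor² = (2J+1)*Δ*N² = 96/5
  k=0: +1/(0!*1!*2!*4!*0!*0!) = 1/48
  k=1: −1/(1!*0!*1!*3!*1!*1!) = -1/6
Σ = -7/48  ⇒  CG² = 96/5*(-7/48)² = 49/120
CG = −√(49/120) = -0.639010

−√(49/120) = -0.639010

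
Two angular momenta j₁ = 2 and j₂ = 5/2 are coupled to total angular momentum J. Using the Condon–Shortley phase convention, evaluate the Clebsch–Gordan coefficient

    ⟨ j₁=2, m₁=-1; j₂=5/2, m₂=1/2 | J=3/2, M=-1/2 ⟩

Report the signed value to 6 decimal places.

+0.487950  (= +√(5/21))

j₁+j₂−J=3  J+j₁−j₂=1  J−j₁+j₂=2  j₁+j₂+J+1=7
(j₁±m₁, j₂±m₂, J±M) = (1,3,3,2,1,2)
P² = 48/35
sum k=2..3:
  [2] +1/2 = 1/2
  [3] −1/12 = -1/12
S = 5/12
C² = P²·S² = 5/21 ; C = +0.487950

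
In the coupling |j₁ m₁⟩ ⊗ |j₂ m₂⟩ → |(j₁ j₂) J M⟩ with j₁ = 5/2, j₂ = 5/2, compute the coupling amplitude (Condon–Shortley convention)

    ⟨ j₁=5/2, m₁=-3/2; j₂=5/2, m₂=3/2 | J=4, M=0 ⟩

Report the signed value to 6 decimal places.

−√(9/28) ≈ -0.566947

j₁+j₂−J=1  J+j₁−j₂=4  J−j₁+j₂=4  j₁+j₂+J+1=10
(j₁±m₁, j₂±m₂, J±M) = (1,4,4,1,4,4)
P² = 82944/175
sum k=0..1:
  [0] +1/576 = 1/576
  [1] −1/36 = -1/36
S = -5/192
C² = P²·S² = 9/28 ; C = -0.566947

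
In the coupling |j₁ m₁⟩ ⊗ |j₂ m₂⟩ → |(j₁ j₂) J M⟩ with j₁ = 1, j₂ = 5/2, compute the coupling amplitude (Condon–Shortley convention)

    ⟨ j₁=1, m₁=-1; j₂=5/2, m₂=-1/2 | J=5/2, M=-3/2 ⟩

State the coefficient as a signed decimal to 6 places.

triangle: 1!×1!×4!/7! = 24/5040
(j±m)!: 0!×2!×2!×3!×1!×4! = 576
prefactor² = (2J+1)×Δ×N² = 576/35
  k=1: −1/(1!×0!×1!×1!×0!×3!) = -1/6
Σ = -1/6  ⇒  CG² = 576/35×(-1/6)² = 16/35
CG = −√(16/35) = -0.676123

-0.676123  (= −√(16/35))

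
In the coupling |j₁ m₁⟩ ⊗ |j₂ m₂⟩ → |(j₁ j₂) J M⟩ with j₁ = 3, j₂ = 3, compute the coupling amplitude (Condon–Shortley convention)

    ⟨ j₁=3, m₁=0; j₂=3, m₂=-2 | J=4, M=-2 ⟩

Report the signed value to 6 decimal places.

+√(3/154) ≈ +0.139573

j₁+j₂−J=2  J+j₁−j₂=4  J−j₁+j₂=4  j₁+j₂+J+1=11
(j₁±m₁, j₂±m₂, J±M) = (3,3,1,5,2,6)
P² = 124416/77
sum k=0..1:
  [0] +1/72 = 1/72
  [1] −1/96 = -1/96
S = 1/288
C² = P²·S² = 3/154 ; C = +0.139573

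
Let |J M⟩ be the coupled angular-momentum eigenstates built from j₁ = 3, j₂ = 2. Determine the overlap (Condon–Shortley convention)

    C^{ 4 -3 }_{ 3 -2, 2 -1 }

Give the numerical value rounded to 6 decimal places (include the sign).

-0.223607  (= −√(1/20))

triangle: 1!·5!·3!/10! = 720/3628800
(j±m)!: 1!·5!·1!·3!·1!·7! = 3628800
prefactor² = (2J+1)·Δ·N² = 6480
  k=0: +1/(0!·1!·5!·1!·0!·2!) = 1/240
  k=1: −1/(1!·0!·4!·0!·1!·3!) = -1/144
Σ = -1/360  ⇒  CG² = 6480·(-1/360)² = 1/20
CG = −√(1/20) = -0.223607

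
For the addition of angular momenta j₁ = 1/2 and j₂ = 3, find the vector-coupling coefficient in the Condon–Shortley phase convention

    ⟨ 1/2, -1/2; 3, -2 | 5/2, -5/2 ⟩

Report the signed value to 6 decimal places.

-0.377964  (= −√(1/7))

triangle: 1!*0!*5!/7! = 120/5040
(j±m)!: 0!*1!*1!*5!*0!*5! = 14400
prefactor² = (2J+1)*Δ*N² = 14400/7
  k=1: −1/(1!*0!*0!*0!*0!*5!) = -1/120
Σ = -1/120  ⇒  CG² = 14400/7*(-1/120)² = 1/7
CG = −√(1/7) = -0.377964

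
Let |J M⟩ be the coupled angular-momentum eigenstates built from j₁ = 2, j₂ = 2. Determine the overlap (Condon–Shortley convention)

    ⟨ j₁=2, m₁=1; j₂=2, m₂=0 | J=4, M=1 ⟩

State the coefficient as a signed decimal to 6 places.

+√(3/7) ≈ +0.654654

√[9·0!4!4!/9! · 3!1!2!2!5!3!] = √(1728/7)
  +(−1)^0/∏(0,0,1,2,3,2)! = 1/24  (running 1/24)
⟨..|..⟩ = √(1728/7)·(1/24) = +0.654654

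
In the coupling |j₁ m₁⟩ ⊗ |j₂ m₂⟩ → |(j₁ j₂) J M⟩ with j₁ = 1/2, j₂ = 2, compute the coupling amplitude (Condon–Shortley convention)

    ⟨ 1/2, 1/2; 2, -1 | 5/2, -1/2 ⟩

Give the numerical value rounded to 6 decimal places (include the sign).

+0.632456  (= +√(2/5))

j₁+j₂−J=0  J+j₁−j₂=1  J−j₁+j₂=4  j₁+j₂+J+1=6
(j₁±m₁, j₂±m₂, J±M) = (1,0,1,3,2,3)
P² = 72/5
sum k=0..0:
  [0] +1/6 = 1/6
S = 1/6
C² = P²·S² = 2/5 ; C = +0.632456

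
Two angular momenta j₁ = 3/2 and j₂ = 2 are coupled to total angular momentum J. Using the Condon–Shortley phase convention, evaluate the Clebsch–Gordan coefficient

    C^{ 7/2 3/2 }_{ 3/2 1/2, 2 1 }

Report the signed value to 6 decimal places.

+0.755929

triangle: 0!*3!*4!/8! = 144/40320
(j±m)!: 2!*1!*3!*1!*5!*2! = 2880
prefactor² = (2J+1)*Δ*N² = 576/7
  k=0: +1/(0!*0!*1!*3!*2!*1!) = 1/12
Σ = 1/12  ⇒  CG² = 576/7*1/12² = 4/7
CG = +√(4/7) = +0.755929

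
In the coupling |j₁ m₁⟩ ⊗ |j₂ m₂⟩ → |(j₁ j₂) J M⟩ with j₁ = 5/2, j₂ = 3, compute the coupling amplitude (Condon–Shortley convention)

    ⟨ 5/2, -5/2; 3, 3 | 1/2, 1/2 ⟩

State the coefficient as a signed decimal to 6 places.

triangle: 5!·0!·1!/7! = 120/5040
(j±m)!: 0!·5!·6!·0!·1!·0! = 86400
prefactor² = (2J+1)·Δ·N² = 28800/7
  k=5: −1/(5!·0!·0!·1!·0!·0!) = -1/120
Σ = -1/120  ⇒  CG² = 28800/7·(-1/120)² = 2/7
CG = −√(2/7) = -0.534522

−√(2/7) = -0.534522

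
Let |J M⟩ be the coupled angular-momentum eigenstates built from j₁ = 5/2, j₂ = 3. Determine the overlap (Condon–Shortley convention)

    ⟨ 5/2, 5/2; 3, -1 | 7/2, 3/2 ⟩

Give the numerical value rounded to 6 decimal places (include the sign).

+√(8/21) ≈ +0.617213

triangle: 2!·3!·4!/10! = 288/3628800
(j±m)!: 5!·0!·2!·4!·5!·2! = 1382400
prefactor² = (2J+1)·Δ·N² = 6144/7
  k=0: +1/(0!·2!·0!·2!·3!·2!) = 1/48
Σ = 1/48  ⇒  CG² = 6144/7·1/48² = 8/21
CG = +√(8/21) = +0.617213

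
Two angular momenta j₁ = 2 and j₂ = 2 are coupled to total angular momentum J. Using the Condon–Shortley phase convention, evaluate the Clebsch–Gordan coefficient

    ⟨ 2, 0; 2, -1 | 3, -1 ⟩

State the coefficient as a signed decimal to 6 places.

+0.447214

triangle: 1!×3!×3!/8! = 36/40320
(j±m)!: 2!×2!×1!×3!×2!×4! = 1152
prefactor² = (2J+1)×Δ×N² = 36/5
  k=0: +1/(0!×1!×2!×1!×1!×2!) = 1/4
  k=1: −1/(1!×0!×1!×0!×2!×3!) = -1/12
Σ = 1/6  ⇒  CG² = 36/5×1/6² = 1/5
CG = +√(1/5) = +0.447214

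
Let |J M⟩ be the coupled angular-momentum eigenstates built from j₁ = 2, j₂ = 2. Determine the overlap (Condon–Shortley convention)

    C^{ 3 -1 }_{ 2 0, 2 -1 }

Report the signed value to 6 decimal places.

triangle: 1!·3!·3!/8! = 36/40320
(j±m)!: 2!·2!·1!·3!·2!·4! = 1152
prefactor² = (2J+1)·Δ·N² = 36/5
  k=0: +1/(0!·1!·2!·1!·1!·2!) = 1/4
  k=1: −1/(1!·0!·1!·0!·2!·3!) = -1/12
Σ = 1/6  ⇒  CG² = 36/5·1/6² = 1/5
CG = +√(1/5) = +0.447214

+0.447214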